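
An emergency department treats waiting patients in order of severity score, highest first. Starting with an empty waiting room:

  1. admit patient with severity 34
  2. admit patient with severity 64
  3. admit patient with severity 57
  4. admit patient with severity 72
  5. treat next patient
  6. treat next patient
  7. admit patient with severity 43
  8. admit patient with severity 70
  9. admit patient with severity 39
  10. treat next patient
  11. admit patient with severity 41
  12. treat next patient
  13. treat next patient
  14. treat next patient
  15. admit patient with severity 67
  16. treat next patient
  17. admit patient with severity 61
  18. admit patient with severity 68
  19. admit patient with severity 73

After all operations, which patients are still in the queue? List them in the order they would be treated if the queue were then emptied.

[73, 68, 61, 39, 34]

insert 34 → {34}
insert 64 → {64, 34}
insert 57 → {64, 57, 34}
insert 72 → {72, 64, 57, 34}
treat next patient → 72; now {64, 57, 34}
treat next patient → 64; now {57, 34}
insert 43 → {57, 43, 34}
insert 70 → {70, 57, 43, 34}
insert 39 → {70, 57, 43, 39, 34}
treat next patient → 70; now {57, 43, 39, 34}
insert 41 → {57, 43, 41, 39, 34}
treat next patient → 57; now {43, 41, 39, 34}
treat next patient → 43; now {41, 39, 34}
treat next patient → 41; now {39, 34}
insert 67 → {67, 39, 34}
treat next patient → 67; now {39, 34}
insert 61 → {61, 39, 34}
insert 68 → {68, 61, 39, 34}
insert 73 → {73, 68, 61, 39, 34}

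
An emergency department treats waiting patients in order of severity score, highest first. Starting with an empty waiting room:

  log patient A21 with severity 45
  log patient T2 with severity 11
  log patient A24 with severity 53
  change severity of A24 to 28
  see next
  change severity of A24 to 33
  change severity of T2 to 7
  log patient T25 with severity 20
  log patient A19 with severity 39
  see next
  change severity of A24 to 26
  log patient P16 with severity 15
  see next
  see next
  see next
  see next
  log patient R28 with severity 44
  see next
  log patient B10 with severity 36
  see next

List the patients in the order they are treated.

A21, A19, A24, T25, P16, T2, R28, B10

add A21 (severity 45) → {A21:45}
add T2 (severity 11) → {A21:45, T2:11}
add A24 (severity 53) → {A24:53, A21:45, T2:11}
update A24 to severity 28 → {A21:45, A24:28, T2:11}
see next → A21; now {A24:28, T2:11}
update A24 to severity 33 → {A24:33, T2:11}
update T2 to severity 7 → {A24:33, T2:7}
add T25 (severity 20) → {A24:33, T25:20, T2:7}
add A19 (severity 39) → {A19:39, A24:33, T25:20, T2:7}
see next → A19; now {A24:33, T25:20, T2:7}
update A24 to severity 26 → {A24:26, T25:20, T2:7}
add P16 (severity 15) → {A24:26, T25:20, P16:15, T2:7}
see next → A24; now {T25:20, P16:15, T2:7}
see next → T25; now {P16:15, T2:7}
see next → P16; now {T2:7}
see next → T2; now {}
add R28 (severity 44) → {R28:44}
see next → R28; now {}
add B10 (severity 36) → {B10:36}
see next → B10; now {}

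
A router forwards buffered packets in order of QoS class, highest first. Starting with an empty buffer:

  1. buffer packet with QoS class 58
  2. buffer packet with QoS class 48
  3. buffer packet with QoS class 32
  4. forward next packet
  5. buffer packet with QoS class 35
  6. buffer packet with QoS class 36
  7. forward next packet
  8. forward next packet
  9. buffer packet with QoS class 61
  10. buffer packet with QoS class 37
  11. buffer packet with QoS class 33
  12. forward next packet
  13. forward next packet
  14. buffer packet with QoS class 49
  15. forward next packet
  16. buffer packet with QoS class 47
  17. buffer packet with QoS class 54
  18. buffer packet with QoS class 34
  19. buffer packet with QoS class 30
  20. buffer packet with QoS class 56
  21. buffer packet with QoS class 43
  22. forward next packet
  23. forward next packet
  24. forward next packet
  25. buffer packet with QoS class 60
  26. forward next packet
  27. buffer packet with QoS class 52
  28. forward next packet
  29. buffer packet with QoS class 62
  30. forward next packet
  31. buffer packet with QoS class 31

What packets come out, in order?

insert 58 → {58}
insert 48 → {58, 48}
insert 32 → {58, 48, 32}
forward next packet → 58; now {48, 32}
insert 35 → {48, 35, 32}
insert 36 → {48, 36, 35, 32}
forward next packet → 48; now {36, 35, 32}
forward next packet → 36; now {35, 32}
insert 61 → {61, 35, 32}
insert 37 → {61, 37, 35, 32}
insert 33 → {61, 37, 35, 33, 32}
forward next packet → 61; now {37, 35, 33, 32}
forward next packet → 37; now {35, 33, 32}
insert 49 → {49, 35, 33, 32}
forward next packet → 49; now {35, 33, 32}
insert 47 → {47, 35, 33, 32}
insert 54 → {54, 47, 35, 33, 32}
insert 34 → {54, 47, 35, 34, 33, 32}
insert 30 → {54, 47, 35, 34, 33, 32, 30}
insert 56 → {56, 54, 47, 35, 34, 33, 32, 30}
insert 43 → {56, 54, 47, 43, 35, 34, 33, 32, 30}
forward next packet → 56; now {54, 47, 43, 35, 34, 33, 32, 30}
forward next packet → 54; now {47, 43, 35, 34, 33, 32, 30}
forward next packet → 47; now {43, 35, 34, 33, 32, 30}
insert 60 → {60, 43, 35, 34, 33, 32, 30}
forward next packet → 60; now {43, 35, 34, 33, 32, 30}
insert 52 → {52, 43, 35, 34, 33, 32, 30}
forward next packet → 52; now {43, 35, 34, 33, 32, 30}
insert 62 → {62, 43, 35, 34, 33, 32, 30}
forward next packet → 62; now {43, 35, 34, 33, 32, 30}
insert 31 → {43, 35, 34, 33, 32, 31, 30}

58 → 48 → 36 → 61 → 37 → 49 → 56 → 54 → 47 → 60 → 52 → 62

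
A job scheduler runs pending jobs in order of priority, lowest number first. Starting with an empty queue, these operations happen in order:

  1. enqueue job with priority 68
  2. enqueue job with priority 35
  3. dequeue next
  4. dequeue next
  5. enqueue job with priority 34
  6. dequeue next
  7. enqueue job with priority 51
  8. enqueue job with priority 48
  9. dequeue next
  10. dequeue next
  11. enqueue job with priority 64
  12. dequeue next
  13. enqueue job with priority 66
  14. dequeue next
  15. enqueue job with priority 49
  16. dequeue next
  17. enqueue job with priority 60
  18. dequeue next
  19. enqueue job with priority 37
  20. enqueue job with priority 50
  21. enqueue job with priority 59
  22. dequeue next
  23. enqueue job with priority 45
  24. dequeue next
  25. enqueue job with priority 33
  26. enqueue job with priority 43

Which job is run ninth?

60

insert 68 → {68}
insert 35 → {35, 68}
dequeue next → 35; now {68}
dequeue next → 68; now {}
insert 34 → {34}
dequeue next → 34; now {}
insert 51 → {51}
insert 48 → {48, 51}
dequeue next → 48; now {51}
dequeue next → 51; now {}
insert 64 → {64}
dequeue next → 64; now {}
insert 66 → {66}
dequeue next → 66; now {}
insert 49 → {49}
dequeue next → 49; now {}
insert 60 → {60}
dequeue next → 60; now {}
insert 37 → {37}
insert 50 → {37, 50}
insert 59 → {37, 50, 59}
dequeue next → 37; now {50, 59}
insert 45 → {45, 50, 59}
dequeue next → 45; now {50, 59}
insert 33 → {33, 50, 59}
insert 43 → {33, 43, 50, 59}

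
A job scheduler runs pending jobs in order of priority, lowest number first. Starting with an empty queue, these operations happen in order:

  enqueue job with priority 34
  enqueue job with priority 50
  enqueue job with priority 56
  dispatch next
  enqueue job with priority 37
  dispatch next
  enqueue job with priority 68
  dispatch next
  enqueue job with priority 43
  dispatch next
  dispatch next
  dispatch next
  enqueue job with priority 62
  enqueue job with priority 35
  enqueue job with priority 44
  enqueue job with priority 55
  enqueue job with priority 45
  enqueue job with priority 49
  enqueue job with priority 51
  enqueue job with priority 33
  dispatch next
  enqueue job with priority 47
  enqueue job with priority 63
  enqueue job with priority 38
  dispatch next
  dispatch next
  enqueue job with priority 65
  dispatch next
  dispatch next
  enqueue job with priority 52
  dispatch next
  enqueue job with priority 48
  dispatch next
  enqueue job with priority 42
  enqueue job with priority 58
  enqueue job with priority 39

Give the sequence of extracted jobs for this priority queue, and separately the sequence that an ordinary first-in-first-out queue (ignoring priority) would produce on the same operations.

priority queue: [34, 37, 50, 43, 56, 68, 33, 35, 38, 44, 45, 47, 48]; FIFO queue: 34 → 50 → 56 → 37 → 68 → 43 → 62 → 35 → 44 → 55 → 45 → 49 → 51

insert 34 → {34}
insert 50 → {34, 50}
insert 56 → {34, 50, 56}
dispatch next → 34; now {50, 56}
insert 37 → {37, 50, 56}
dispatch next → 37; now {50, 56}
insert 68 → {50, 56, 68}
dispatch next → 50; now {56, 68}
insert 43 → {43, 56, 68}
dispatch next → 43; now {56, 68}
dispatch next → 56; now {68}
dispatch next → 68; now {}
insert 62 → {62}
insert 35 → {35, 62}
insert 44 → {35, 44, 62}
insert 55 → {35, 44, 55, 62}
insert 45 → {35, 44, 45, 55, 62}
insert 49 → {35, 44, 45, 49, 55, 62}
insert 51 → {35, 44, 45, 49, 51, 55, 62}
insert 33 → {33, 35, 44, 45, 49, 51, 55, 62}
dispatch next → 33; now {35, 44, 45, 49, 51, 55, 62}
insert 47 → {35, 44, 45, 47, 49, 51, 55, 62}
insert 63 → {35, 44, 45, 47, 49, 51, 55, 62, 63}
insert 38 → {35, 38, 44, 45, 47, 49, 51, 55, 62, 63}
dispatch next → 35; now {38, 44, 45, 47, 49, 51, 55, 62, 63}
dispatch next → 38; now {44, 45, 47, 49, 51, 55, 62, 63}
insert 65 → {44, 45, 47, 49, 51, 55, 62, 63, 65}
dispatch next → 44; now {45, 47, 49, 51, 55, 62, 63, 65}
dispatch next → 45; now {47, 49, 51, 55, 62, 63, 65}
insert 52 → {47, 49, 51, 52, 55, 62, 63, 65}
dispatch next → 47; now {49, 51, 52, 55, 62, 63, 65}
insert 48 → {48, 49, 51, 52, 55, 62, 63, 65}
dispatch next → 48; now {49, 51, 52, 55, 62, 63, 65}
insert 42 → {42, 49, 51, 52, 55, 62, 63, 65}
insert 58 → {42, 49, 51, 52, 55, 58, 62, 63, 65}
insert 39 → {39, 42, 49, 51, 52, 55, 58, 62, 63, 65}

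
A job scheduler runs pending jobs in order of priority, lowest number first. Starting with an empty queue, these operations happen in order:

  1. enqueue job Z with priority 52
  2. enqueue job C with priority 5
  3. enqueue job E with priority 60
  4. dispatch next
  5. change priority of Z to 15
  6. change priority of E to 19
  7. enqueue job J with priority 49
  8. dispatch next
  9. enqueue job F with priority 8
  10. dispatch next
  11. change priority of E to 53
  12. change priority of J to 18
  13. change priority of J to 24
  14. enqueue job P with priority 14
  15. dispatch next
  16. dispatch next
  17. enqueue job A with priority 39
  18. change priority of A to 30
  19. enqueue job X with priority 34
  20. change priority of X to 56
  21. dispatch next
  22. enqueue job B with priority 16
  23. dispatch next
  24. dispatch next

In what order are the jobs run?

C → Z → F → P → J → A → B → E

add Z (priority 52) → {Z:52}
add C (priority 5) → {C:5, Z:52}
add E (priority 60) → {C:5, Z:52, E:60}
dispatch next → C; now {Z:52, E:60}
update Z to priority 15 → {Z:15, E:60}
update E to priority 19 → {Z:15, E:19}
add J (priority 49) → {Z:15, E:19, J:49}
dispatch next → Z; now {E:19, J:49}
add F (priority 8) → {F:8, E:19, J:49}
dispatch next → F; now {E:19, J:49}
update E to priority 53 → {J:49, E:53}
update J to priority 18 → {J:18, E:53}
update J to priority 24 → {J:24, E:53}
add P (priority 14) → {P:14, J:24, E:53}
dispatch next → P; now {J:24, E:53}
dispatch next → J; now {E:53}
add A (priority 39) → {A:39, E:53}
update A to priority 30 → {A:30, E:53}
add X (priority 34) → {A:30, X:34, E:53}
update X to priority 56 → {A:30, E:53, X:56}
dispatch next → A; now {E:53, X:56}
add B (priority 16) → {B:16, E:53, X:56}
dispatch next → B; now {E:53, X:56}
dispatch next → E; now {X:56}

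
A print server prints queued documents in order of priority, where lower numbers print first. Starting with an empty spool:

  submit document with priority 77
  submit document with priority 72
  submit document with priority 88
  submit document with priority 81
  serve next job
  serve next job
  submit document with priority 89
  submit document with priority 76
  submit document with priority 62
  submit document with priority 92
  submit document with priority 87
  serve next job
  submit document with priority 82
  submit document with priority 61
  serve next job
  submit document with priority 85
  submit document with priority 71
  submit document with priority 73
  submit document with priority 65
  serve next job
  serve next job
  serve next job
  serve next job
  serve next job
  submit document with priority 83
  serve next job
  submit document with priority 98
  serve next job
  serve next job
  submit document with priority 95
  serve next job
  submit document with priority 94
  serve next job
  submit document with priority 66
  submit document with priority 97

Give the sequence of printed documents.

72 → 77 → 62 → 61 → 65 → 71 → 73 → 76 → 81 → 82 → 83 → 85 → 87 → 88

insert 77 → {77}
insert 72 → {72, 77}
insert 88 → {72, 77, 88}
insert 81 → {72, 77, 81, 88}
serve next job → 72; now {77, 81, 88}
serve next job → 77; now {81, 88}
insert 89 → {81, 88, 89}
insert 76 → {76, 81, 88, 89}
insert 62 → {62, 76, 81, 88, 89}
insert 92 → {62, 76, 81, 88, 89, 92}
insert 87 → {62, 76, 81, 87, 88, 89, 92}
serve next job → 62; now {76, 81, 87, 88, 89, 92}
insert 82 → {76, 81, 82, 87, 88, 89, 92}
insert 61 → {61, 76, 81, 82, 87, 88, 89, 92}
serve next job → 61; now {76, 81, 82, 87, 88, 89, 92}
insert 85 → {76, 81, 82, 85, 87, 88, 89, 92}
insert 71 → {71, 76, 81, 82, 85, 87, 88, 89, 92}
insert 73 → {71, 73, 76, 81, 82, 85, 87, 88, 89, 92}
insert 65 → {65, 71, 73, 76, 81, 82, 85, 87, 88, 89, 92}
serve next job → 65; now {71, 73, 76, 81, 82, 85, 87, 88, 89, 92}
serve next job → 71; now {73, 76, 81, 82, 85, 87, 88, 89, 92}
serve next job → 73; now {76, 81, 82, 85, 87, 88, 89, 92}
serve next job → 76; now {81, 82, 85, 87, 88, 89, 92}
serve next job → 81; now {82, 85, 87, 88, 89, 92}
insert 83 → {82, 83, 85, 87, 88, 89, 92}
serve next job → 82; now {83, 85, 87, 88, 89, 92}
insert 98 → {83, 85, 87, 88, 89, 92, 98}
serve next job → 83; now {85, 87, 88, 89, 92, 98}
serve next job → 85; now {87, 88, 89, 92, 98}
insert 95 → {87, 88, 89, 92, 95, 98}
serve next job → 87; now {88, 89, 92, 95, 98}
insert 94 → {88, 89, 92, 94, 95, 98}
serve next job → 88; now {89, 92, 94, 95, 98}
insert 66 → {66, 89, 92, 94, 95, 98}
insert 97 → {66, 89, 92, 94, 95, 97, 98}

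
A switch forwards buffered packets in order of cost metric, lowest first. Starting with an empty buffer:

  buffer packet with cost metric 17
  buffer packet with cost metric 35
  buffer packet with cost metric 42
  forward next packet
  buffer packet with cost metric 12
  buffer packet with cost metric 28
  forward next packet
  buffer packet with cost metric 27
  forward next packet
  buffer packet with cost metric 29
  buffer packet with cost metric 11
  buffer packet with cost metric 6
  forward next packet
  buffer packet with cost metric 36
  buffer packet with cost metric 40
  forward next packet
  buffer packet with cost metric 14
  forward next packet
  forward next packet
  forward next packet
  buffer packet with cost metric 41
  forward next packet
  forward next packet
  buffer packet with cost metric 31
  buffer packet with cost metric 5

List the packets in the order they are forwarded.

insert 17 → {17}
insert 35 → {17, 35}
insert 42 → {17, 35, 42}
forward next packet → 17; now {35, 42}
insert 12 → {12, 35, 42}
insert 28 → {12, 28, 35, 42}
forward next packet → 12; now {28, 35, 42}
insert 27 → {27, 28, 35, 42}
forward next packet → 27; now {28, 35, 42}
insert 29 → {28, 29, 35, 42}
insert 11 → {11, 28, 29, 35, 42}
insert 6 → {6, 11, 28, 29, 35, 42}
forward next packet → 6; now {11, 28, 29, 35, 42}
insert 36 → {11, 28, 29, 35, 36, 42}
insert 40 → {11, 28, 29, 35, 36, 40, 42}
forward next packet → 11; now {28, 29, 35, 36, 40, 42}
insert 14 → {14, 28, 29, 35, 36, 40, 42}
forward next packet → 14; now {28, 29, 35, 36, 40, 42}
forward next packet → 28; now {29, 35, 36, 40, 42}
forward next packet → 29; now {35, 36, 40, 42}
insert 41 → {35, 36, 40, 41, 42}
forward next packet → 35; now {36, 40, 41, 42}
forward next packet → 36; now {40, 41, 42}
insert 31 → {31, 40, 41, 42}
insert 5 → {5, 31, 40, 41, 42}

17 → 12 → 27 → 6 → 11 → 14 → 28 → 29 → 35 → 36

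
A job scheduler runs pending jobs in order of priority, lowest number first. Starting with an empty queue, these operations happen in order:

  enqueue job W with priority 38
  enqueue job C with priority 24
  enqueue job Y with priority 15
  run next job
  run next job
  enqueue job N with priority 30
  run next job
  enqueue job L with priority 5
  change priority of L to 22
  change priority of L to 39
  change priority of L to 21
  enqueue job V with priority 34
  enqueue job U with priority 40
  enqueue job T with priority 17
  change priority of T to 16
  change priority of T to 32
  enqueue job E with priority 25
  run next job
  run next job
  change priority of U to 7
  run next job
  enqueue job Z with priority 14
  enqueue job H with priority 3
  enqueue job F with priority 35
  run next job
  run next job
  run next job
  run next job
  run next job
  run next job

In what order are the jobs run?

add W (priority 38) → {W:38}
add C (priority 24) → {C:24, W:38}
add Y (priority 15) → {Y:15, C:24, W:38}
run next job → Y; now {C:24, W:38}
run next job → C; now {W:38}
add N (priority 30) → {N:30, W:38}
run next job → N; now {W:38}
add L (priority 5) → {L:5, W:38}
update L to priority 22 → {L:22, W:38}
update L to priority 39 → {W:38, L:39}
update L to priority 21 → {L:21, W:38}
add V (priority 34) → {L:21, V:34, W:38}
add U (priority 40) → {L:21, V:34, W:38, U:40}
add T (priority 17) → {T:17, L:21, V:34, W:38, U:40}
update T to priority 16 → {T:16, L:21, V:34, W:38, U:40}
update T to priority 32 → {L:21, T:32, V:34, W:38, U:40}
add E (priority 25) → {L:21, E:25, T:32, V:34, W:38, U:40}
run next job → L; now {E:25, T:32, V:34, W:38, U:40}
run next job → E; now {T:32, V:34, W:38, U:40}
update U to priority 7 → {U:7, T:32, V:34, W:38}
run next job → U; now {T:32, V:34, W:38}
add Z (priority 14) → {Z:14, T:32, V:34, W:38}
add H (priority 3) → {H:3, Z:14, T:32, V:34, W:38}
add F (priority 35) → {H:3, Z:14, T:32, V:34, F:35, W:38}
run next job → H; now {Z:14, T:32, V:34, F:35, W:38}
run next job → Z; now {T:32, V:34, F:35, W:38}
run next job → T; now {V:34, F:35, W:38}
run next job → V; now {F:35, W:38}
run next job → F; now {W:38}
run next job → W; now {}

Y → C → N → L → E → U → H → Z → T → V → F → W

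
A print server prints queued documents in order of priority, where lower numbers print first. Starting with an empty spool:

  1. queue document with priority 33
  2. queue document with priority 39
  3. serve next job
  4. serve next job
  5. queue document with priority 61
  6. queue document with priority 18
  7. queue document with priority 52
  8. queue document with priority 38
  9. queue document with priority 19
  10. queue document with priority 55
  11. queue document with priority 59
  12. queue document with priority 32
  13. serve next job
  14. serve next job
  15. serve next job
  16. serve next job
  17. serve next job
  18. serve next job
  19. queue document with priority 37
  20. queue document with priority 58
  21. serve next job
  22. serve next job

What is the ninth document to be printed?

insert 33 → {33}
insert 39 → {33, 39}
serve next job → 33; now {39}
serve next job → 39; now {}
insert 61 → {61}
insert 18 → {18, 61}
insert 52 → {18, 52, 61}
insert 38 → {18, 38, 52, 61}
insert 19 → {18, 19, 38, 52, 61}
insert 55 → {18, 19, 38, 52, 55, 61}
insert 59 → {18, 19, 38, 52, 55, 59, 61}
insert 32 → {18, 19, 32, 38, 52, 55, 59, 61}
serve next job → 18; now {19, 32, 38, 52, 55, 59, 61}
serve next job → 19; now {32, 38, 52, 55, 59, 61}
serve next job → 32; now {38, 52, 55, 59, 61}
serve next job → 38; now {52, 55, 59, 61}
serve next job → 52; now {55, 59, 61}
serve next job → 55; now {59, 61}
insert 37 → {37, 59, 61}
insert 58 → {37, 58, 59, 61}
serve next job → 37; now {58, 59, 61}
serve next job → 58; now {59, 61}

37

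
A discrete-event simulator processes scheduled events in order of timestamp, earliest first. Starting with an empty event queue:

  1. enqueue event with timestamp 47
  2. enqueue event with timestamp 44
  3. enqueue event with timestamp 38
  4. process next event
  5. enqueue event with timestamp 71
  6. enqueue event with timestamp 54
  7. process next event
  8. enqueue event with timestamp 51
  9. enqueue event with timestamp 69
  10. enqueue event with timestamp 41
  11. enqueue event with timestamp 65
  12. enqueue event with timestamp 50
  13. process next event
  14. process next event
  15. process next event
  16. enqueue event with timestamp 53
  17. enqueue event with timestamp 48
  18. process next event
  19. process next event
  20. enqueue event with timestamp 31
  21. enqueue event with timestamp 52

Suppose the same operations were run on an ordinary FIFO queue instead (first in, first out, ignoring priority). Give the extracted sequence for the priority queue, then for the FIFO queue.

insert 47 → {47}
insert 44 → {44, 47}
insert 38 → {38, 44, 47}
process next event → 38; now {44, 47}
insert 71 → {44, 47, 71}
insert 54 → {44, 47, 54, 71}
process next event → 44; now {47, 54, 71}
insert 51 → {47, 51, 54, 71}
insert 69 → {47, 51, 54, 69, 71}
insert 41 → {41, 47, 51, 54, 69, 71}
insert 65 → {41, 47, 51, 54, 65, 69, 71}
insert 50 → {41, 47, 50, 51, 54, 65, 69, 71}
process next event → 41; now {47, 50, 51, 54, 65, 69, 71}
process next event → 47; now {50, 51, 54, 65, 69, 71}
process next event → 50; now {51, 54, 65, 69, 71}
insert 53 → {51, 53, 54, 65, 69, 71}
insert 48 → {48, 51, 53, 54, 65, 69, 71}
process next event → 48; now {51, 53, 54, 65, 69, 71}
process next event → 51; now {53, 54, 65, 69, 71}
insert 31 → {31, 53, 54, 65, 69, 71}
insert 52 → {31, 52, 53, 54, 65, 69, 71}

priority queue: [38, 44, 41, 47, 50, 48, 51]; FIFO queue: [47, 44, 38, 71, 54, 51, 69]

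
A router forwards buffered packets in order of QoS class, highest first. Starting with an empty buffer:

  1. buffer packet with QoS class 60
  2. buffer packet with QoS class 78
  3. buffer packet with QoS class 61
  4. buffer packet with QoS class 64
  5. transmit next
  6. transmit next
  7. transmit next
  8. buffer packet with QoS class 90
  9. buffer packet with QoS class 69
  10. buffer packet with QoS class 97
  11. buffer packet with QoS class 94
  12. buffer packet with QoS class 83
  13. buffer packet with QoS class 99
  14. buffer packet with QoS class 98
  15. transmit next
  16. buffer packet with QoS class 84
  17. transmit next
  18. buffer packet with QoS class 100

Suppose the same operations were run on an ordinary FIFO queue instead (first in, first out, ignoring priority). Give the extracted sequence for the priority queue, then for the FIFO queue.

priority queue: 78, 64, 61, 99, 98; FIFO queue: [60, 78, 61, 64, 90]

insert 60 → {60}
insert 78 → {78, 60}
insert 61 → {78, 61, 60}
insert 64 → {78, 64, 61, 60}
transmit next → 78; now {64, 61, 60}
transmit next → 64; now {61, 60}
transmit next → 61; now {60}
insert 90 → {90, 60}
insert 69 → {90, 69, 60}
insert 97 → {97, 90, 69, 60}
insert 94 → {97, 94, 90, 69, 60}
insert 83 → {97, 94, 90, 83, 69, 60}
insert 99 → {99, 97, 94, 90, 83, 69, 60}
insert 98 → {99, 98, 97, 94, 90, 83, 69, 60}
transmit next → 99; now {98, 97, 94, 90, 83, 69, 60}
insert 84 → {98, 97, 94, 90, 84, 83, 69, 60}
transmit next → 98; now {97, 94, 90, 84, 83, 69, 60}
insert 100 → {100, 97, 94, 90, 84, 83, 69, 60}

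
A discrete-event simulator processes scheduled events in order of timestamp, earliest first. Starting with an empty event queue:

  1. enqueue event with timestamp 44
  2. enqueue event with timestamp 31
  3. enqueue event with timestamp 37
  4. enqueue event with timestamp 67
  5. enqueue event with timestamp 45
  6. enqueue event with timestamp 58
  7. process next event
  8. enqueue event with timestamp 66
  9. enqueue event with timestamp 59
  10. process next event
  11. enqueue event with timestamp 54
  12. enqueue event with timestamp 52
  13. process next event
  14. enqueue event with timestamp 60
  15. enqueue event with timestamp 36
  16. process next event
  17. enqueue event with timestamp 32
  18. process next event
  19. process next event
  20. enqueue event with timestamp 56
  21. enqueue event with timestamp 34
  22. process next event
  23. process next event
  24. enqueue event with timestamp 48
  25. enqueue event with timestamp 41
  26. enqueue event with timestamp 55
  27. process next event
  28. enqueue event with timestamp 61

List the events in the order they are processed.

insert 44 → {44}
insert 31 → {31, 44}
insert 37 → {31, 37, 44}
insert 67 → {31, 37, 44, 67}
insert 45 → {31, 37, 44, 45, 67}
insert 58 → {31, 37, 44, 45, 58, 67}
process next event → 31; now {37, 44, 45, 58, 67}
insert 66 → {37, 44, 45, 58, 66, 67}
insert 59 → {37, 44, 45, 58, 59, 66, 67}
process next event → 37; now {44, 45, 58, 59, 66, 67}
insert 54 → {44, 45, 54, 58, 59, 66, 67}
insert 52 → {44, 45, 52, 54, 58, 59, 66, 67}
process next event → 44; now {45, 52, 54, 58, 59, 66, 67}
insert 60 → {45, 52, 54, 58, 59, 60, 66, 67}
insert 36 → {36, 45, 52, 54, 58, 59, 60, 66, 67}
process next event → 36; now {45, 52, 54, 58, 59, 60, 66, 67}
insert 32 → {32, 45, 52, 54, 58, 59, 60, 66, 67}
process next event → 32; now {45, 52, 54, 58, 59, 60, 66, 67}
process next event → 45; now {52, 54, 58, 59, 60, 66, 67}
insert 56 → {52, 54, 56, 58, 59, 60, 66, 67}
insert 34 → {34, 52, 54, 56, 58, 59, 60, 66, 67}
process next event → 34; now {52, 54, 56, 58, 59, 60, 66, 67}
process next event → 52; now {54, 56, 58, 59, 60, 66, 67}
insert 48 → {48, 54, 56, 58, 59, 60, 66, 67}
insert 41 → {41, 48, 54, 56, 58, 59, 60, 66, 67}
insert 55 → {41, 48, 54, 55, 56, 58, 59, 60, 66, 67}
process next event → 41; now {48, 54, 55, 56, 58, 59, 60, 66, 67}
insert 61 → {48, 54, 55, 56, 58, 59, 60, 61, 66, 67}

31 → 37 → 44 → 36 → 32 → 45 → 34 → 52 → 41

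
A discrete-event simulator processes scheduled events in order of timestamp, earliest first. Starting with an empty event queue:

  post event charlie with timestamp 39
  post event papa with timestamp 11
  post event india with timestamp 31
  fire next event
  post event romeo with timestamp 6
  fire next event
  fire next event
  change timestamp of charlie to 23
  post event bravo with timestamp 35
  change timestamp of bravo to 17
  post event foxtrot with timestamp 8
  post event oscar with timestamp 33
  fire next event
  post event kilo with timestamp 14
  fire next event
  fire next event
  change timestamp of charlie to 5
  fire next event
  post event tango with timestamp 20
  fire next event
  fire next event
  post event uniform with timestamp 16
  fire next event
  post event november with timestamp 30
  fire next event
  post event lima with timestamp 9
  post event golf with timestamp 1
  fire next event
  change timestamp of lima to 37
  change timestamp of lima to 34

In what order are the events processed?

papa → romeo → india → foxtrot → kilo → bravo → charlie → tango → oscar → uniform → november → golf

add charlie (timestamp 39) → {charlie:39}
add papa (timestamp 11) → {papa:11, charlie:39}
add india (timestamp 31) → {papa:11, india:31, charlie:39}
fire next event → papa; now {india:31, charlie:39}
add romeo (timestamp 6) → {romeo:6, india:31, charlie:39}
fire next event → romeo; now {india:31, charlie:39}
fire next event → india; now {charlie:39}
update charlie to timestamp 23 → {charlie:23}
add bravo (timestamp 35) → {charlie:23, bravo:35}
update bravo to timestamp 17 → {bravo:17, charlie:23}
add foxtrot (timestamp 8) → {foxtrot:8, bravo:17, charlie:23}
add oscar (timestamp 33) → {foxtrot:8, bravo:17, charlie:23, oscar:33}
fire next event → foxtrot; now {bravo:17, charlie:23, oscar:33}
add kilo (timestamp 14) → {kilo:14, bravo:17, charlie:23, oscar:33}
fire next event → kilo; now {bravo:17, charlie:23, oscar:33}
fire next event → bravo; now {charlie:23, oscar:33}
update charlie to timestamp 5 → {charlie:5, oscar:33}
fire next event → charlie; now {oscar:33}
add tango (timestamp 20) → {tango:20, oscar:33}
fire next event → tango; now {oscar:33}
fire next event → oscar; now {}
add uniform (timestamp 16) → {uniform:16}
fire next event → uniform; now {}
add november (timestamp 30) → {november:30}
fire next event → november; now {}
add lima (timestamp 9) → {lima:9}
add golf (timestamp 1) → {golf:1, lima:9}
fire next event → golf; now {lima:9}
update lima to timestamp 37 → {lima:37}
update lima to timestamp 34 → {lima:34}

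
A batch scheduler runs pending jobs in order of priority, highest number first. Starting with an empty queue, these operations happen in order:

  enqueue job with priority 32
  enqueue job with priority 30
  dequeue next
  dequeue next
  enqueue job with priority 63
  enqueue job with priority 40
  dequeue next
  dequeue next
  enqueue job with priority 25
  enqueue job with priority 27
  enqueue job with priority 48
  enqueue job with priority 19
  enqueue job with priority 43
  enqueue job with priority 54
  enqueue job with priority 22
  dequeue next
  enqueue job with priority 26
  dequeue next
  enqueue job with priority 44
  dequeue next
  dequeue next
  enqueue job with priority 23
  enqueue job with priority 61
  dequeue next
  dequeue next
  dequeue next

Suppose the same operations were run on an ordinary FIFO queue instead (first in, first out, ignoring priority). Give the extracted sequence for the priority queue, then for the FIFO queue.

priority queue: 32, 30, 63, 40, 54, 48, 44, 43, 61, 27, 26; FIFO queue: [32, 30, 63, 40, 25, 27, 48, 19, 43, 54, 22]

insert 32 → {32}
insert 30 → {32, 30}
dequeue next → 32; now {30}
dequeue next → 30; now {}
insert 63 → {63}
insert 40 → {63, 40}
dequeue next → 63; now {40}
dequeue next → 40; now {}
insert 25 → {25}
insert 27 → {27, 25}
insert 48 → {48, 27, 25}
insert 19 → {48, 27, 25, 19}
insert 43 → {48, 43, 27, 25, 19}
insert 54 → {54, 48, 43, 27, 25, 19}
insert 22 → {54, 48, 43, 27, 25, 22, 19}
dequeue next → 54; now {48, 43, 27, 25, 22, 19}
insert 26 → {48, 43, 27, 26, 25, 22, 19}
dequeue next → 48; now {43, 27, 26, 25, 22, 19}
insert 44 → {44, 43, 27, 26, 25, 22, 19}
dequeue next → 44; now {43, 27, 26, 25, 22, 19}
dequeue next → 43; now {27, 26, 25, 22, 19}
insert 23 → {27, 26, 25, 23, 22, 19}
insert 61 → {61, 27, 26, 25, 23, 22, 19}
dequeue next → 61; now {27, 26, 25, 23, 22, 19}
dequeue next → 27; now {26, 25, 23, 22, 19}
dequeue next → 26; now {25, 23, 22, 19}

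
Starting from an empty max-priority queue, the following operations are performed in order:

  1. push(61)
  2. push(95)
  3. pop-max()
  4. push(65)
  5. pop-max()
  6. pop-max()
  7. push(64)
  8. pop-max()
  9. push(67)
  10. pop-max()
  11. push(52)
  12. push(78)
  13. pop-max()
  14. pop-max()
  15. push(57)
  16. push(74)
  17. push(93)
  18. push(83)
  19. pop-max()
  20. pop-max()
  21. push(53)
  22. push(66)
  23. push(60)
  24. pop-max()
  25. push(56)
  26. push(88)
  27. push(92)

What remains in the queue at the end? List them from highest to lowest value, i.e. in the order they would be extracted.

insert 61 → {61}
insert 95 → {95, 61}
pop-max → 95; now {61}
insert 65 → {65, 61}
pop-max → 65; now {61}
pop-max → 61; now {}
insert 64 → {64}
pop-max → 64; now {}
insert 67 → {67}
pop-max → 67; now {}
insert 52 → {52}
insert 78 → {78, 52}
pop-max → 78; now {52}
pop-max → 52; now {}
insert 57 → {57}
insert 74 → {74, 57}
insert 93 → {93, 74, 57}
insert 83 → {93, 83, 74, 57}
pop-max → 93; now {83, 74, 57}
pop-max → 83; now {74, 57}
insert 53 → {74, 57, 53}
insert 66 → {74, 66, 57, 53}
insert 60 → {74, 66, 60, 57, 53}
pop-max → 74; now {66, 60, 57, 53}
insert 56 → {66, 60, 57, 56, 53}
insert 88 → {88, 66, 60, 57, 56, 53}
insert 92 → {92, 88, 66, 60, 57, 56, 53}

[92, 88, 66, 60, 57, 56, 53]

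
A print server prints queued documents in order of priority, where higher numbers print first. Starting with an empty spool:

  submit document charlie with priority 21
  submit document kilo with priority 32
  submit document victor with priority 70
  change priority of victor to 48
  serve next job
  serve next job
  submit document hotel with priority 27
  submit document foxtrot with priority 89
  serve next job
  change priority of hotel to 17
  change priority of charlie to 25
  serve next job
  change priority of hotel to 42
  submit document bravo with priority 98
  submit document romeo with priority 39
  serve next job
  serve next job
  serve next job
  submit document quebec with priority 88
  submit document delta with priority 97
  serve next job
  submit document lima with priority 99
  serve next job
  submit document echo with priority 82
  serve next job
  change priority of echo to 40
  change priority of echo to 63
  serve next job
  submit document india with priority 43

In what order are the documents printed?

victor, kilo, foxtrot, charlie, bravo, hotel, romeo, delta, lima, quebec, echo

add charlie (priority 21) → {charlie:21}
add kilo (priority 32) → {kilo:32, charlie:21}
add victor (priority 70) → {victor:70, kilo:32, charlie:21}
update victor to priority 48 → {victor:48, kilo:32, charlie:21}
serve next job → victor; now {kilo:32, charlie:21}
serve next job → kilo; now {charlie:21}
add hotel (priority 27) → {hotel:27, charlie:21}
add foxtrot (priority 89) → {foxtrot:89, hotel:27, charlie:21}
serve next job → foxtrot; now {hotel:27, charlie:21}
update hotel to priority 17 → {charlie:21, hotel:17}
update charlie to priority 25 → {charlie:25, hotel:17}
serve next job → charlie; now {hotel:17}
update hotel to priority 42 → {hotel:42}
add bravo (priority 98) → {bravo:98, hotel:42}
add romeo (priority 39) → {bravo:98, hotel:42, romeo:39}
serve next job → bravo; now {hotel:42, romeo:39}
serve next job → hotel; now {romeo:39}
serve next job → romeo; now {}
add quebec (priority 88) → {quebec:88}
add delta (priority 97) → {delta:97, quebec:88}
serve next job → delta; now {quebec:88}
add lima (priority 99) → {lima:99, quebec:88}
serve next job → lima; now {quebec:88}
add echo (priority 82) → {quebec:88, echo:82}
serve next job → quebec; now {echo:82}
update echo to priority 40 → {echo:40}
update echo to priority 63 → {echo:63}
serve next job → echo; now {}
add india (priority 43) → {india:43}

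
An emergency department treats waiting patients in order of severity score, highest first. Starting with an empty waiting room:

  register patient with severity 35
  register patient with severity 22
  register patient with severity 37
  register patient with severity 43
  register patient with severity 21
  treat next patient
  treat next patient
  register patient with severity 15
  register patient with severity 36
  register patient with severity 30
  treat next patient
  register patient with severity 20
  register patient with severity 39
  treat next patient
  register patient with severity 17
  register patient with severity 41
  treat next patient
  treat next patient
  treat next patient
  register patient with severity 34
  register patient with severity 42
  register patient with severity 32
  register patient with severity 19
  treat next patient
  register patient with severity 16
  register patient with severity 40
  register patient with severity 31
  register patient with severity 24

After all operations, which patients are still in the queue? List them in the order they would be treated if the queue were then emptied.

insert 35 → {35}
insert 22 → {35, 22}
insert 37 → {37, 35, 22}
insert 43 → {43, 37, 35, 22}
insert 21 → {43, 37, 35, 22, 21}
treat next patient → 43; now {37, 35, 22, 21}
treat next patient → 37; now {35, 22, 21}
insert 15 → {35, 22, 21, 15}
insert 36 → {36, 35, 22, 21, 15}
insert 30 → {36, 35, 30, 22, 21, 15}
treat next patient → 36; now {35, 30, 22, 21, 15}
insert 20 → {35, 30, 22, 21, 20, 15}
insert 39 → {39, 35, 30, 22, 21, 20, 15}
treat next patient → 39; now {35, 30, 22, 21, 20, 15}
insert 17 → {35, 30, 22, 21, 20, 17, 15}
insert 41 → {41, 35, 30, 22, 21, 20, 17, 15}
treat next patient → 41; now {35, 30, 22, 21, 20, 17, 15}
treat next patient → 35; now {30, 22, 21, 20, 17, 15}
treat next patient → 30; now {22, 21, 20, 17, 15}
insert 34 → {34, 22, 21, 20, 17, 15}
insert 42 → {42, 34, 22, 21, 20, 17, 15}
insert 32 → {42, 34, 32, 22, 21, 20, 17, 15}
insert 19 → {42, 34, 32, 22, 21, 20, 19, 17, 15}
treat next patient → 42; now {34, 32, 22, 21, 20, 19, 17, 15}
insert 16 → {34, 32, 22, 21, 20, 19, 17, 16, 15}
insert 40 → {40, 34, 32, 22, 21, 20, 19, 17, 16, 15}
insert 31 → {40, 34, 32, 31, 22, 21, 20, 19, 17, 16, 15}
insert 24 → {40, 34, 32, 31, 24, 22, 21, 20, 19, 17, 16, 15}

[40, 34, 32, 31, 24, 22, 21, 20, 19, 17, 16, 15]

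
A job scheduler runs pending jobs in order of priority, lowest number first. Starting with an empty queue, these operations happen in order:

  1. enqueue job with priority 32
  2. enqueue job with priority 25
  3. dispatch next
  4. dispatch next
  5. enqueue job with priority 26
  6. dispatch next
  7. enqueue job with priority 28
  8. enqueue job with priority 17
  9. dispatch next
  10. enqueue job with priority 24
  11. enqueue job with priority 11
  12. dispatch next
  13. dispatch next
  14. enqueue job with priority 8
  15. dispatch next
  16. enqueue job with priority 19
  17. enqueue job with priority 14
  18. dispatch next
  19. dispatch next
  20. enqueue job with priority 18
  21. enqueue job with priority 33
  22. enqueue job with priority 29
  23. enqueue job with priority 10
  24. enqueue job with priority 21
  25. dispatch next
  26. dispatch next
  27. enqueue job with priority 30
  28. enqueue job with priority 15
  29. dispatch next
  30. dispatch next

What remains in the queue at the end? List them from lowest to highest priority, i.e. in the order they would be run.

[28, 29, 30, 33]

insert 32 → {32}
insert 25 → {25, 32}
dispatch next → 25; now {32}
dispatch next → 32; now {}
insert 26 → {26}
dispatch next → 26; now {}
insert 28 → {28}
insert 17 → {17, 28}
dispatch next → 17; now {28}
insert 24 → {24, 28}
insert 11 → {11, 24, 28}
dispatch next → 11; now {24, 28}
dispatch next → 24; now {28}
insert 8 → {8, 28}
dispatch next → 8; now {28}
insert 19 → {19, 28}
insert 14 → {14, 19, 28}
dispatch next → 14; now {19, 28}
dispatch next → 19; now {28}
insert 18 → {18, 28}
insert 33 → {18, 28, 33}
insert 29 → {18, 28, 29, 33}
insert 10 → {10, 18, 28, 29, 33}
insert 21 → {10, 18, 21, 28, 29, 33}
dispatch next → 10; now {18, 21, 28, 29, 33}
dispatch next → 18; now {21, 28, 29, 33}
insert 30 → {21, 28, 29, 30, 33}
insert 15 → {15, 21, 28, 29, 30, 33}
dispatch next → 15; now {21, 28, 29, 30, 33}
dispatch next → 21; now {28, 29, 30, 33}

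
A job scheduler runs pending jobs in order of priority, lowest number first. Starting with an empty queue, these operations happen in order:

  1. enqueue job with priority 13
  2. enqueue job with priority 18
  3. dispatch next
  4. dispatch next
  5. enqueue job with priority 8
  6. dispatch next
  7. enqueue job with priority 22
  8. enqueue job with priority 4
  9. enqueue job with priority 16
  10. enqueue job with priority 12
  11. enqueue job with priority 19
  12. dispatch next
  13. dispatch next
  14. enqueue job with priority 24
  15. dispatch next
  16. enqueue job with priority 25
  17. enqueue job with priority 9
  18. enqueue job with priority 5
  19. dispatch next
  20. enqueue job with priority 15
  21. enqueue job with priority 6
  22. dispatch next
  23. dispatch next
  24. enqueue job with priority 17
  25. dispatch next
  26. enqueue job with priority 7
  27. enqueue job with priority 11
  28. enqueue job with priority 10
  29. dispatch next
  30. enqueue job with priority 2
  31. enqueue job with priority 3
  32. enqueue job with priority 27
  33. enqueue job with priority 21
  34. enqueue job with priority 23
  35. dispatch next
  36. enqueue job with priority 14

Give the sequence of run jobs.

13, 18, 8, 4, 12, 16, 5, 6, 9, 15, 7, 2

insert 13 → {13}
insert 18 → {13, 18}
dispatch next → 13; now {18}
dispatch next → 18; now {}
insert 8 → {8}
dispatch next → 8; now {}
insert 22 → {22}
insert 4 → {4, 22}
insert 16 → {4, 16, 22}
insert 12 → {4, 12, 16, 22}
insert 19 → {4, 12, 16, 19, 22}
dispatch next → 4; now {12, 16, 19, 22}
dispatch next → 12; now {16, 19, 22}
insert 24 → {16, 19, 22, 24}
dispatch next → 16; now {19, 22, 24}
insert 25 → {19, 22, 24, 25}
insert 9 → {9, 19, 22, 24, 25}
insert 5 → {5, 9, 19, 22, 24, 25}
dispatch next → 5; now {9, 19, 22, 24, 25}
insert 15 → {9, 15, 19, 22, 24, 25}
insert 6 → {6, 9, 15, 19, 22, 24, 25}
dispatch next → 6; now {9, 15, 19, 22, 24, 25}
dispatch next → 9; now {15, 19, 22, 24, 25}
insert 17 → {15, 17, 19, 22, 24, 25}
dispatch next → 15; now {17, 19, 22, 24, 25}
insert 7 → {7, 17, 19, 22, 24, 25}
insert 11 → {7, 11, 17, 19, 22, 24, 25}
insert 10 → {7, 10, 11, 17, 19, 22, 24, 25}
dispatch next → 7; now {10, 11, 17, 19, 22, 24, 25}
insert 2 → {2, 10, 11, 17, 19, 22, 24, 25}
insert 3 → {2, 3, 10, 11, 17, 19, 22, 24, 25}
insert 27 → {2, 3, 10, 11, 17, 19, 22, 24, 25, 27}
insert 21 → {2, 3, 10, 11, 17, 19, 21, 22, 24, 25, 27}
insert 23 → {2, 3, 10, 11, 17, 19, 21, 22, 23, 24, 25, 27}
dispatch next → 2; now {3, 10, 11, 17, 19, 21, 22, 23, 24, 25, 27}
insert 14 → {3, 10, 11, 14, 17, 19, 21, 22, 23, 24, 25, 27}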